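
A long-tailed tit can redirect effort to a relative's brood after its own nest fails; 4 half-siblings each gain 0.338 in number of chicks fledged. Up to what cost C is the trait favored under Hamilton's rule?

0.338

r to a half-sibling = 1/4 (half-sibs share one parent — one path of length 2: r = (1/2)^2 = 1/4).
Hamilton's rule: n·r·B > C, so the trait is favored while C < n·r·B = 4·0.25·0.338 = 0.338.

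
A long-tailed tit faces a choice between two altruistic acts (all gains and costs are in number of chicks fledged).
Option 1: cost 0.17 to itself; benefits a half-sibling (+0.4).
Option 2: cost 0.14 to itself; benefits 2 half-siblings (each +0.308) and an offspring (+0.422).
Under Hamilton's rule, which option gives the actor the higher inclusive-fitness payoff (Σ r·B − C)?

Option 2

Option 1: r to a half-sibling = 0.25.
Option 1: Σ r·B − C = (1·0.25·0.4) − 0.17 = -0.07.
Option 2: r to a half-sibling = 0.25.
Option 2: r to an offspring = 0.5.
Option 2: Σ r·B − C = (2·0.25·0.308 + 1·0.5·0.422) − 0.14 = 0.225.
Option 2 has the higher net inclusive-fitness payoff.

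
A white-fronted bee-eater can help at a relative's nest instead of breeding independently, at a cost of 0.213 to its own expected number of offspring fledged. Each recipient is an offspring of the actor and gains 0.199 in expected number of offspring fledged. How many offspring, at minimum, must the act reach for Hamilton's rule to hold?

r to an offspring = 1/2 (one parent–offspring link: r = (1/2)^1 = 1/2).
Hamilton's rule: n·r·B > C  ⇒  n > C/(r·B) = 0.213/(0.5·0.199) = 2.141.
The smallest integer exceeding 2.141 is 3.

3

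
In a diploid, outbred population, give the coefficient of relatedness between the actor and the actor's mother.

0.5

Each parent–offspring link contributes a factor of 1/2, and independent paths through distinct common ancestors add.
One parent–offspring link: r = (1/2)^1 = 1/2.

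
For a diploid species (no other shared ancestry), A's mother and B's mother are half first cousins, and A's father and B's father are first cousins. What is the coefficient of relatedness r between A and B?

0.046875

Wright's path rule: contributions from independent ancestry routes add.
A and B are related in two ways: half second cousins through their mothers (r = 1/64) and second cousins through their fathers (r = 1/32).
r = 1/64 + 1/32 = 0.046875.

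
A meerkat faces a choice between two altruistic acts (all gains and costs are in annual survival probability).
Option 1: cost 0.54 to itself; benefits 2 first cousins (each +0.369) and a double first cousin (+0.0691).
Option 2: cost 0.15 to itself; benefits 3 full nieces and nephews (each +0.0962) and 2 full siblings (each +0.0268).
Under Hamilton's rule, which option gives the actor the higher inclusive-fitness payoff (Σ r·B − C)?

Option 2

Option 1: r to a first cousin = 0.125.
Option 1: r to a double first cousin = 0.25.
Option 1: Σ r·B − C = (2·0.125·0.369 + 1·0.25·0.0691) − 0.54 = -0.430475.
Option 2: r to a full niece or nephew = 0.25.
Option 2: r to a full sibling = 0.5.
Option 2: Σ r·B − C = (3·0.25·0.0962 + 2·0.5·0.0268) − 0.15 = -0.05105.
Option 2 has the higher net inclusive-fitness payoff.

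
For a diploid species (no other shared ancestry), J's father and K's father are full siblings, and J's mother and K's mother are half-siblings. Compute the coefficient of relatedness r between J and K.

0.1875

Independent pedigree routes through distinct common ancestors add.
J and K are related in two ways: first cousins through their fathers (r = 1/8) and half first cousins through their mothers (r = 1/16).
r = 1/8 + 1/16 = 0.1875.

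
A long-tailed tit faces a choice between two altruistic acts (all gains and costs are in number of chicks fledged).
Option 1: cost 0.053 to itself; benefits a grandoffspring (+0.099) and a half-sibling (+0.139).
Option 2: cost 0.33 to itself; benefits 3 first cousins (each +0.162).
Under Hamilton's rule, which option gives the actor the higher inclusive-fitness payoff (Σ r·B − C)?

Option 1: r to a grandoffspring = 0.25.
Option 1: r to a half-sibling = 0.25.
Option 1: Σ r·B − C = (1·0.25·0.099 + 1·0.25·0.139) − 0.053 = 0.0065.
Option 2: r to a first cousin = 0.125.
Option 2: Σ r·B − C = (3·0.125·0.162) − 0.33 = -0.26925.
Option 1 has the higher net inclusive-fitness payoff.

Option 1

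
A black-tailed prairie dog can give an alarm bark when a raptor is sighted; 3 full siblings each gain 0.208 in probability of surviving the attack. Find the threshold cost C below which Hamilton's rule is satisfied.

0.312

r to a full sibling = 0.5 (full sibs share both parents — two paths of length 2: r = 2·(1/2)^2 = 1/2).
Hamilton's rule: n·r·B > C, so the trait is favored while C < n·r·B = 3·0.5·0.208 = 0.312.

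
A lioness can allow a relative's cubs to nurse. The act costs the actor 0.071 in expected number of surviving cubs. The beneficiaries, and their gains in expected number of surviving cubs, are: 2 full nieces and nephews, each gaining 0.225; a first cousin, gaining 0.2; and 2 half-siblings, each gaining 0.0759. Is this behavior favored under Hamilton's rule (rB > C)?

Yes

Hamilton's rule: the trait is favored when the sum of r·B over every recipient exceeds the actor's cost C.
r to a full niece or nephew = 1/4 (full aunt/uncle↔niece/nephew: two paths of length 3 through the shared grandparent pair: r = 2·(1/2)^3 = 1/4).
r to a first cousin = 1/8 (first cousins share one grandparent pair — two paths of length 4: r = 2·(1/2)^4 = 1/8).
r to a half-sibling = 0.25 (half-sibs share one parent — one path of length 2: r = (1/2)^2 = 1/4).
Summing one r·B term per recipient: 2·0.25·0.225 + 1·0.125·0.2 + 2·0.25·0.0759 = 0.17545.
0.17545 > 0.071: the indirect benefit exceeds the cost.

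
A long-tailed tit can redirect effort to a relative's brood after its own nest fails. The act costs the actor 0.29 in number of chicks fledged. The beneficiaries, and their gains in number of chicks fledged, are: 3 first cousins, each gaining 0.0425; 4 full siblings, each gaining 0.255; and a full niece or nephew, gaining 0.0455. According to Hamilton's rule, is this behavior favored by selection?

Yes

Hamilton's rule: the trait is favored when the sum of r·B over every recipient exceeds the actor's cost C.
r to a first cousin = 0.125 (first cousins share one grandparent pair — two paths of length 4: r = 2·(1/2)^4 = 1/8).
r to a full sibling = 0.5 (full sibs share both parents — two paths of length 2: r = 2·(1/2)^2 = 1/2).
r to a full niece or nephew = 1/4 (full aunt/uncle↔niece/nephew: two paths of length 3 through the shared grandparent pair: r = 2·(1/2)^3 = 1/4).
Summing one r·B term per recipient: 3·0.125·0.0425 + 4·0.5·0.255 + 1·0.25·0.0455 = 0.5373125.
0.5373125 > 0.29: the indirect benefit exceeds the cost.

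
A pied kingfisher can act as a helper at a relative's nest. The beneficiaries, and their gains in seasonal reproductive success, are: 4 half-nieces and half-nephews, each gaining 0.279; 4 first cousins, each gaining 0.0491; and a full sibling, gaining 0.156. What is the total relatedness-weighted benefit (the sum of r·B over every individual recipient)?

0.24205

r to a half-niece or half-nephew = 1/8 (half-aunt/uncle↔niece/nephew: one path of length 3: r = (1/2)^3 = 1/8).
r to a first cousin = 1/8 (first cousins share one grandparent pair — two paths of length 4: r = 2·(1/2)^4 = 1/8).
r to a full sibling = 1/2 (full sibs share both parents — two paths of length 2: r = 2·(1/2)^2 = 1/2).
Summing one r·B term per recipient: 4·0.125·0.279 + 4·0.125·0.0491 + 1·0.5·0.156 = 0.24205.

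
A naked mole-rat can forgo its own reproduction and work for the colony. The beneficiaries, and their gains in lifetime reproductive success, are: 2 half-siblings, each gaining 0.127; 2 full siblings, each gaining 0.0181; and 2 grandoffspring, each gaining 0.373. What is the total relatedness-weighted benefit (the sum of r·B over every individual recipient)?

0.2681

r to a half-sibling = 0.25 (half-sibs share one parent — one path of length 2: r = (1/2)^2 = 1/4).
r to a full sibling = 0.5 (full sibs share both parents — two paths of length 2: r = 2·(1/2)^2 = 1/2).
r to a grandoffspring = 0.25 (two parent–offspring links: r = (1/2)^2 = 1/4).
Summing one r·B term per recipient: 2·0.25·0.127 + 2·0.5·0.0181 + 2·0.25·0.373 = 0.2681.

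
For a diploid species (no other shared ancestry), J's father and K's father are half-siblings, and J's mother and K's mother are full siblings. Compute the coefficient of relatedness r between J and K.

0.1875

Relatedness sums over independent paths through distinct common ancestors.
J and K are related in two ways: half first cousins through their fathers (r = 1/16) and first cousins through their mothers (r = 1/8).
r = 1/16 + 1/8 = 3/16 = 0.1875.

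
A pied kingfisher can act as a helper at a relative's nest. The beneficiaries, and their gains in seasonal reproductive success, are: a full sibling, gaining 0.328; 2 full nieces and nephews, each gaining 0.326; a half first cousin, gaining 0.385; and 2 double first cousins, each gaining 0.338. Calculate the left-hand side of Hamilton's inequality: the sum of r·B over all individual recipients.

0.5200625

r to a full sibling = 1/2 (full sibs share both parents — two paths of length 2: r = 2·(1/2)^2 = 1/2).
r to a full niece or nephew = 1/4 (full aunt/uncle↔niece/nephew: two paths of length 3 through the shared grandparent pair: r = 2·(1/2)^3 = 1/4).
r to a half first cousin = 1/16 (half first cousins share one grandparent — one path of length 4: r = (1/2)^4 = 1/16).
r to a double first cousin = 0.25 (double first cousins share both grandparent pairs — four paths of length 4: r = 4·(1/2)^4 = 1/4).
Summing one r·B term per recipient: 1·0.5·0.328 + 2·0.25·0.326 + 1·0.0625·0.385 + 2·0.25·0.338 = 0.5200625.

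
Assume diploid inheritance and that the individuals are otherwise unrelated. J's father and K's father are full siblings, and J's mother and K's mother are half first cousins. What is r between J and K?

0.140625

Independent pedigree routes through distinct common ancestors add.
J and K are related in two ways: first cousins through their fathers (r = 1/8) and half second cousins through their mothers (r = 1/64).
r = 1/8 + 1/64 = 0.140625.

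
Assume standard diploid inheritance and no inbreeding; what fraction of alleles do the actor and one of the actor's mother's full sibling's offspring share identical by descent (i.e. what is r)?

Each parent–offspring link contributes a factor of 1/2, and independent paths through distinct common ancestors add.
First cousins share one grandparent pair — two paths of length 4: r = 2·(1/2)^4 = 1/8.

0.125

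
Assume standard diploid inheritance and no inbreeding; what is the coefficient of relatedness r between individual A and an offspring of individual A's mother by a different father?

Each parent–offspring link contributes a factor of 1/2, and independent paths through distinct common ancestors add.
Half-sibs share one parent — one path of length 2: r = (1/2)^2 = 1/4.

0.25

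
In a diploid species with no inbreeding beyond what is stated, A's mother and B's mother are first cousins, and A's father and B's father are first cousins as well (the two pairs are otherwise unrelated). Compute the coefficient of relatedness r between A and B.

0.0625

With two independent routes of shared ancestry, r is the sum of the two contributions.
A and B are related in two ways: second cousins through their mothers (r = 1/32) and second cousins through their fathers (r = 1/32).
r = 1/32 + 1/32 = 0.0625.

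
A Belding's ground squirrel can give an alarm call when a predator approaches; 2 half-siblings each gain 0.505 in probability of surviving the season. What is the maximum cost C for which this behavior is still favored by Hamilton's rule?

0.2525

r to a half-sibling = 0.25 (half-sibs share one parent — one path of length 2: r = (1/2)^2 = 1/4).
Hamilton's rule: n·r·B > C, so the trait is favored while C < n·r·B = 2·0.25·0.505 = 0.2525.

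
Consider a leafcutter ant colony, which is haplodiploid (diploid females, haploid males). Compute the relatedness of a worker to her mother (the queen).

One meiotic link between diploid queen and diploid daughter: r = 1/2.

0.5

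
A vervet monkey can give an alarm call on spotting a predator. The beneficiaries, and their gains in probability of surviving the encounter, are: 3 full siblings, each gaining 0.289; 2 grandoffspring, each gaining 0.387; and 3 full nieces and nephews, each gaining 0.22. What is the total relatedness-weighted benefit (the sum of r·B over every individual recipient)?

r to a full sibling = 0.5 (full sibs share both parents — two paths of length 2: r = 2·(1/2)^2 = 1/2).
r to a grandoffspring = 0.25 (two parent–offspring links: r = (1/2)^2 = 1/4).
r to a full niece or nephew = 0.25 (full aunt/uncle↔niece/nephew: two paths of length 3 through the shared grandparent pair: r = 2·(1/2)^3 = 1/4).
Summing one r·B term per recipient: 3·0.5·0.289 + 2·0.25·0.387 + 3·0.25·0.22 = 0.792.

0.792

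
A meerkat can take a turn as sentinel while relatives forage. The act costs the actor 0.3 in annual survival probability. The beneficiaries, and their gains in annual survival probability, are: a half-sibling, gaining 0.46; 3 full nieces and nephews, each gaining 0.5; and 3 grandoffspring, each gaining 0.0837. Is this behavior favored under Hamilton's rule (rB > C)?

Yes

Hamilton's rule: the trait is favored when the sum of r·B over every recipient exceeds the actor's cost C.
r to a half-sibling = 1/4 (half-sibs share one parent — one path of length 2: r = (1/2)^2 = 1/4).
r to a full niece or nephew = 1/4 (full aunt/uncle↔niece/nephew: two paths of length 3 through the shared grandparent pair: r = 2·(1/2)^3 = 1/4).
r to a grandoffspring = 0.25 (two parent–offspring links: r = (1/2)^2 = 1/4).
Summing one r·B term per recipient: 1·0.25·0.46 + 3·0.25·0.5 + 3·0.25·0.0837 = 0.552775.
0.552775 > 0.3: the indirect benefit exceeds the cost.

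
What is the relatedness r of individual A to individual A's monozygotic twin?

1

Each parent–offspring link contributes a factor of 1/2, and independent paths through distinct common ancestors add.
Monozygotic twins share every allele identical by descent: r = 1.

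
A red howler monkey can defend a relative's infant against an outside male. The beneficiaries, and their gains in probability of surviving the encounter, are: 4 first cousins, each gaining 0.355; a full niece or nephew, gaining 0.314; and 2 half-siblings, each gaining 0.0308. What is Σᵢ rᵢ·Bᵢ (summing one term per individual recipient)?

r to a first cousin = 1/8 (first cousins share one grandparent pair — two paths of length 4: r = 2·(1/2)^4 = 1/8).
r to a full niece or nephew = 0.25 (full aunt/uncle↔niece/nephew: two paths of length 3 through the shared grandparent pair: r = 2·(1/2)^3 = 1/4).
r to a half-sibling = 1/4 (half-sibs share one parent — one path of length 2: r = (1/2)^2 = 1/4).
Summing one r·B term per recipient: 4·0.125·0.355 + 1·0.25·0.314 + 2·0.25·0.0308 = 0.2714.

0.2714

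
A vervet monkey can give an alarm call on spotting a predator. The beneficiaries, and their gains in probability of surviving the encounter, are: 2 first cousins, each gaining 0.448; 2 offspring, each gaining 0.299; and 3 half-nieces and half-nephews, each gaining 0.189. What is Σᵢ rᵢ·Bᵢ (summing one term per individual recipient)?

0.481875

r to a first cousin = 0.125 (first cousins share one grandparent pair — two paths of length 4: r = 2·(1/2)^4 = 1/8).
r to an offspring = 0.5 (one parent–offspring link: r = (1/2)^1 = 1/2).
r to a half-niece or half-nephew = 1/8 (half-aunt/uncle↔niece/nephew: one path of length 3: r = (1/2)^3 = 1/8).
Summing one r·B term per recipient: 2·0.125·0.448 + 2·0.5·0.299 + 3·0.125·0.189 = 0.481875.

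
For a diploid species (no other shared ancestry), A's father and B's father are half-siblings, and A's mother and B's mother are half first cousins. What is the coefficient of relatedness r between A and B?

Wright's path rule: contributions from independent ancestry routes add.
A and B are related in two ways: half first cousins through their fathers (r = 1/16) and half second cousins through their mothers (r = 1/64).
r = 1/16 + 1/64 = 5/64 = 0.078125.

0.078125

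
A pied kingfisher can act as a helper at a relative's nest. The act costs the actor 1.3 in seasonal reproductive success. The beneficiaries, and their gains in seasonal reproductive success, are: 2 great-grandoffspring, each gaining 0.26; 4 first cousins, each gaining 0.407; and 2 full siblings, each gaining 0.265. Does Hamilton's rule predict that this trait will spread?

No

Hamilton's rule: the trait is favored when the sum of r·B over every recipient exceeds the actor's cost C.
r to a great-grandoffspring = 1/8 (three parent–offspring links: r = (1/2)^3 = 1/8).
r to a first cousin = 0.125 (first cousins share one grandparent pair — two paths of length 4: r = 2·(1/2)^4 = 1/8).
r to a full sibling = 0.5 (full sibs share both parents — two paths of length 2: r = 2·(1/2)^2 = 1/2).
Summing one r·B term per recipient: 2·0.125·0.26 + 4·0.125·0.407 + 2·0.5·0.265 = 0.5335.
0.5335 < 1.3: the indirect benefit is less than the cost.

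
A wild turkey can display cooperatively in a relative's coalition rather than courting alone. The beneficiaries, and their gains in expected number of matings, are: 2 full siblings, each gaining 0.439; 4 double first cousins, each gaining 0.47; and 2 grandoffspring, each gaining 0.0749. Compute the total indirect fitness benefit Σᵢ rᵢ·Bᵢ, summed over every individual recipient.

r to a full sibling = 0.5 (full sibs share both parents — two paths of length 2: r = 2·(1/2)^2 = 1/2).
r to a double first cousin = 1/4 (double first cousins share both grandparent pairs — four paths of length 4: r = 4·(1/2)^4 = 1/4).
r to a grandoffspring = 1/4 (two parent–offspring links: r = (1/2)^2 = 1/4).
Summing one r·B term per recipient: 2·0.5·0.439 + 4·0.25·0.47 + 2·0.25·0.0749 = 0.94645.

0.94645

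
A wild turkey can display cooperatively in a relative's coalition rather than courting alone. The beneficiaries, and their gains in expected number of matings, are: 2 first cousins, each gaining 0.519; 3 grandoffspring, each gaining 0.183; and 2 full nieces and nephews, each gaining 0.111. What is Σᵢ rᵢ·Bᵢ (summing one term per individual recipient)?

0.3225

r to a first cousin = 1/8 (first cousins share one grandparent pair — two paths of length 4: r = 2·(1/2)^4 = 1/8).
r to a grandoffspring = 1/4 (two parent–offspring links: r = (1/2)^2 = 1/4).
r to a full niece or nephew = 0.25 (full aunt/uncle↔niece/nephew: two paths of length 3 through the shared grandparent pair: r = 2·(1/2)^3 = 1/4).
Summing one r·B term per recipient: 2·0.125·0.519 + 3·0.25·0.183 + 2·0.25·0.111 = 0.3225.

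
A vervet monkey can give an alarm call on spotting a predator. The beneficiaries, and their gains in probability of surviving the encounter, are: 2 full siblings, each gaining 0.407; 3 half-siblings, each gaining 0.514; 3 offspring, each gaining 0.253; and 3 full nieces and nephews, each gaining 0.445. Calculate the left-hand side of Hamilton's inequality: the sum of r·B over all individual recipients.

1.50575

r to a full sibling = 1/2 (full sibs share both parents — two paths of length 2: r = 2·(1/2)^2 = 1/2).
r to a half-sibling = 1/4 (half-sibs share one parent — one path of length 2: r = (1/2)^2 = 1/4).
r to an offspring = 1/2 (one parent–offspring link: r = (1/2)^1 = 1/2).
r to a full niece or nephew = 1/4 (full aunt/uncle↔niece/nephew: two paths of length 3 through the shared grandparent pair: r = 2·(1/2)^3 = 1/4).
Summing one r·B term per recipient: 2·0.5·0.407 + 3·0.25·0.514 + 3·0.5·0.253 + 3·0.25·0.445 = 1.50575.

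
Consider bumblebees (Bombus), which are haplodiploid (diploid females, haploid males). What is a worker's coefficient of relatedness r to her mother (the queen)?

One meiotic link between diploid queen and diploid daughter: r = 1/2.

0.5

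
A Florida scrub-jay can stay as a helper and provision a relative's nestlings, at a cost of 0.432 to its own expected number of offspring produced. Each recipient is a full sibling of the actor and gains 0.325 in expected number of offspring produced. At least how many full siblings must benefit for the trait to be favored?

r to a full sibling = 0.5 (full sibs share both parents — two paths of length 2: r = 2·(1/2)^2 = 1/2).
Hamilton's rule: n·r·B > C  ⇒  n > C/(r·B) = 0.432/(0.5·0.325) = 2.658.
The smallest integer exceeding 2.658 is 3.

3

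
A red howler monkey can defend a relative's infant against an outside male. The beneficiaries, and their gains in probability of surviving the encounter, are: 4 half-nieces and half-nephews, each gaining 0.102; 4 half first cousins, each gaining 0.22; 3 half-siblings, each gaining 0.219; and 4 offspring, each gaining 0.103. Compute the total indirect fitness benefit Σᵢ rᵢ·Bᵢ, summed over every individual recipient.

0.47625

r to a half-niece or half-nephew = 0.125 (half-aunt/uncle↔niece/nephew: one path of length 3: r = (1/2)^3 = 1/8).
r to a half first cousin = 0.0625 (half first cousins share one grandparent — one path of length 4: r = (1/2)^4 = 1/16).
r to a half-sibling = 1/4 (half-sibs share one parent — one path of length 2: r = (1/2)^2 = 1/4).
r to an offspring = 0.5 (one parent–offspring link: r = (1/2)^1 = 1/2).
Summing one r·B term per recipient: 4·0.125·0.102 + 4·0.0625·0.22 + 3·0.25·0.219 + 4·0.5·0.103 = 0.47625.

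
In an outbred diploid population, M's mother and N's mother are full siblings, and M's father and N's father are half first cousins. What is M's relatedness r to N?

0.140625

Independent pedigree routes through distinct common ancestors add.
M and N are related in two ways: first cousins through their mothers (r = 1/8) and half second cousins through their fathers (r = 1/64).
r = 1/8 + 1/64 = 0.140625.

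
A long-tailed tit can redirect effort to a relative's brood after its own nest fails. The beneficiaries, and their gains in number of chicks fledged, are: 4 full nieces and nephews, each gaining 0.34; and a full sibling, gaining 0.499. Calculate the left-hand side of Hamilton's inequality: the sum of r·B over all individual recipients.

0.5895

r to a full niece or nephew = 0.25 (full aunt/uncle↔niece/nephew: two paths of length 3 through the shared grandparent pair: r = 2·(1/2)^3 = 1/4).
r to a full sibling = 0.5 (full sibs share both parents — two paths of length 2: r = 2·(1/2)^2 = 1/2).
Summing one r·B term per recipient: 4·0.25·0.34 + 1·0.5·0.499 = 0.5895.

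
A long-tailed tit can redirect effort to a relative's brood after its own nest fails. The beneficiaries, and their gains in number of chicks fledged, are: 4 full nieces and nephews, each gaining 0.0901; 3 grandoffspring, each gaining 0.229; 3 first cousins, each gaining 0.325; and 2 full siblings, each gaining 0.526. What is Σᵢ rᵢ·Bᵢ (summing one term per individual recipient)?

0.909725

r to a full niece or nephew = 1/4 (full aunt/uncle↔niece/nephew: two paths of length 3 through the shared grandparent pair: r = 2·(1/2)^3 = 1/4).
r to a grandoffspring = 1/4 (two parent–offspring links: r = (1/2)^2 = 1/4).
r to a first cousin = 1/8 (first cousins share one grandparent pair — two paths of length 4: r = 2·(1/2)^4 = 1/8).
r to a full sibling = 0.5 (full sibs share both parents — two paths of length 2: r = 2·(1/2)^2 = 1/2).
Summing one r·B term per recipient: 4·0.25·0.0901 + 3·0.25·0.229 + 3·0.125·0.325 + 2·0.5·0.526 = 0.909725.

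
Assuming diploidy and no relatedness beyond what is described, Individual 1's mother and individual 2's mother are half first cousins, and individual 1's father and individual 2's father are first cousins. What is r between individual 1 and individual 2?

0.046875

Independent pedigree routes through distinct common ancestors add.
Individual 1 and individual 2 are related in two ways: half second cousins through their mothers (r = 1/64) and second cousins through their fathers (r = 1/32).
r = 1/64 + 1/32 = 0.046875.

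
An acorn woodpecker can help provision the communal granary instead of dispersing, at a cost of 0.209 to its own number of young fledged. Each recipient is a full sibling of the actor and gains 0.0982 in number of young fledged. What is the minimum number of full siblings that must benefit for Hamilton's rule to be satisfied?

5

r to a full sibling = 1/2 (full sibs share both parents — two paths of length 2: r = 2·(1/2)^2 = 1/2).
Hamilton's rule: n·r·B > C  ⇒  n > C/(r·B) = 0.209/(0.5·0.0982) = 4.257.
The smallest integer exceeding 4.257 is 5.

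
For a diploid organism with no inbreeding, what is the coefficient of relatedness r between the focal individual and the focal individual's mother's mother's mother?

Each parent–offspring link contributes a factor of 1/2, and independent paths through distinct common ancestors add.
Three parent–offspring links: r = (1/2)^3 = 1/8.

0.125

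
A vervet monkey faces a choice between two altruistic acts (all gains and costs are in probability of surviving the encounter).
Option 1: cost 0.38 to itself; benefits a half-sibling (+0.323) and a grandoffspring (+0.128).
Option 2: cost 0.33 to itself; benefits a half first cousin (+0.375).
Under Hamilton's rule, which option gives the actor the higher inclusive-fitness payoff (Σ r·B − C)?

Option 1: r to a half-sibling = 0.25.
Option 1: r to a grandoffspring = 0.25.
Option 1: Σ r·B − C = (1·0.25·0.323 + 1·0.25·0.128) − 0.38 = -0.26725.
Option 2: r to a half first cousin = 0.0625.
Option 2: Σ r·B − C = (1·0.0625·0.375) − 0.33 = -0.3065625.
Option 1 has the higher net inclusive-fitness payoff.

Option 1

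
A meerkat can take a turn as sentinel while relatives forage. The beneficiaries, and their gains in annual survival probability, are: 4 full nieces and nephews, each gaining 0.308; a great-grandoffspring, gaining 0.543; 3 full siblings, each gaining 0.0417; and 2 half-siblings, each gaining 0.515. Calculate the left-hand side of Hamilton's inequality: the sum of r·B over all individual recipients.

r to a full niece or nephew = 1/4 (full aunt/uncle↔niece/nephew: two paths of length 3 through the shared grandparent pair: r = 2·(1/2)^3 = 1/4).
r to a great-grandoffspring = 1/8 (three parent–offspring links: r = (1/2)^3 = 1/8).
r to a full sibling = 0.5 (full sibs share both parents — two paths of length 2: r = 2·(1/2)^2 = 1/2).
r to a half-sibling = 1/4 (half-sibs share one parent — one path of length 2: r = (1/2)^2 = 1/4).
Summing one r·B term per recipient: 4·0.25·0.308 + 1·0.125·0.543 + 3·0.5·0.0417 + 2·0.25·0.515 = 0.695925.

0.695925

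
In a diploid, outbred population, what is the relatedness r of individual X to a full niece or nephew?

Each parent–offspring link contributes a factor of 1/2, and independent paths through distinct common ancestors add.
Full aunt/uncle↔niece/nephew: two paths of length 3 through the shared grandparent pair: r = 2·(1/2)^3 = 1/4.

0.25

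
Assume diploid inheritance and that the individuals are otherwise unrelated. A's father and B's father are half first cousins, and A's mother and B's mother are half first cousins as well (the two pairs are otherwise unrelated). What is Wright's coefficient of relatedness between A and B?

0.03125

With two independent routes of shared ancestry, r is the sum of the two contributions.
A and B are related in two ways: half second cousins through their fathers (r = 1/64) and half second cousins through their mothers (r = 1/64).
r = 1/64 + 1/64 = 0.03125.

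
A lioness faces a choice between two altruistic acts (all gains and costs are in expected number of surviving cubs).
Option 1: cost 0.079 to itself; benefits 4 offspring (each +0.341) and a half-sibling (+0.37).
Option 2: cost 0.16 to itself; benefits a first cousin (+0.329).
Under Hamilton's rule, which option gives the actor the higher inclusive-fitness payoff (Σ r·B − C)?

Option 1

Option 1: r to an offspring = 0.5.
Option 1: r to a half-sibling = 0.25.
Option 1: Σ r·B − C = (4·0.5·0.341 + 1·0.25·0.37) − 0.079 = 0.6955.
Option 2: r to a first cousin = 0.125.
Option 2: Σ r·B − C = (1·0.125·0.329) − 0.16 = -0.118875.
Option 1 has the higher net inclusive-fitness payoff.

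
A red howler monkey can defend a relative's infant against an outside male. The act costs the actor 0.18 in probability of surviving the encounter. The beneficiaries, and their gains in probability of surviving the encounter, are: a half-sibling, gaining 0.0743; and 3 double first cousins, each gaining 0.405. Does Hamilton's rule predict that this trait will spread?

Yes

Hamilton's rule: the trait is favored when the sum of r·B over every recipient exceeds the actor's cost C.
r to a half-sibling = 1/4 (half-sibs share one parent — one path of length 2: r = (1/2)^2 = 1/4).
r to a double first cousin = 0.25 (double first cousins share both grandparent pairs — four paths of length 4: r = 4·(1/2)^4 = 1/4).
Summing one r·B term per recipient: 1·0.25·0.0743 + 3·0.25·0.405 = 0.322325.
0.322325 > 0.18: the indirect benefit exceeds the cost.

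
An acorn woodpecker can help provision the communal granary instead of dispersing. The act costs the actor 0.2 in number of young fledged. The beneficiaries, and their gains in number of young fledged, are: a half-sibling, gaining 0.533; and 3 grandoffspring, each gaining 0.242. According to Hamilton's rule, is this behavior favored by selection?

Hamilton's rule: the trait is favored when the sum of r·B over every recipient exceeds the actor's cost C.
r to a half-sibling = 1/4 (half-sibs share one parent — one path of length 2: r = (1/2)^2 = 1/4).
r to a grandoffspring = 0.25 (two parent–offspring links: r = (1/2)^2 = 1/4).
Summing one r·B term per recipient: 1·0.25·0.533 + 3·0.25·0.242 = 0.31475.
0.31475 > 0.2: the indirect benefit exceeds the cost.

Yes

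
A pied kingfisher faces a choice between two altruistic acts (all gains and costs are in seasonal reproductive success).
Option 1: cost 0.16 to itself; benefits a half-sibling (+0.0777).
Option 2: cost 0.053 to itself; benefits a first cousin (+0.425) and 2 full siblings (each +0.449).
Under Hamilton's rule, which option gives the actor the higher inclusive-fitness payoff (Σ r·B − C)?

Option 2

Option 1: r to a half-sibling = 0.25.
Option 1: Σ r·B − C = (1·0.25·0.0777) − 0.16 = -0.140575.
Option 2: r to a first cousin = 0.125.
Option 2: r to a full sibling = 0.5.
Option 2: Σ r·B − C = (1·0.125·0.425 + 2·0.5·0.449) − 0.053 = 0.449125.
Option 2 has the higher net inclusive-fitness payoff.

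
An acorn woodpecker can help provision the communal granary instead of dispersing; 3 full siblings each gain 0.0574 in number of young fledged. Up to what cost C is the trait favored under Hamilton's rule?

0.0861

r to a full sibling = 1/2 (full sibs share both parents — two paths of length 2: r = 2·(1/2)^2 = 1/2).
Hamilton's rule: n·r·B > C, so the trait is favored while C < n·r·B = 3·0.5·0.0574 = 0.0861.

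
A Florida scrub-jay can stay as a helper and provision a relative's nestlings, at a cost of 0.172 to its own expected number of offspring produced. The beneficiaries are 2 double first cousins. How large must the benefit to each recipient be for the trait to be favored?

r to a double first cousin = 0.25 (double first cousins share both grandparent pairs — four paths of length 4: r = 4·(1/2)^4 = 1/4).
Hamilton's rule with n recipients of equal r: n·r·B > C, so B > C/(n·r) = 0.172/(2·0.25) = 0.344.

0.344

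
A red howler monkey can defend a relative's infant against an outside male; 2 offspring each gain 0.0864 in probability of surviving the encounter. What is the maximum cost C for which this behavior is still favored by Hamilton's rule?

r to an offspring = 0.5 (one parent–offspring link: r = (1/2)^1 = 1/2).
Hamilton's rule: n·r·B > C, so the trait is favored while C < n·r·B = 2·0.5·0.0864 = 0.0864.

0.0864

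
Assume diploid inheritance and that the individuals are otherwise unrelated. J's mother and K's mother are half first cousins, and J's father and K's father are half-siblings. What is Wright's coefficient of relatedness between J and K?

0.078125

Wright's path rule: contributions from independent ancestry routes add.
J and K are related in two ways: half second cousins through their mothers (r = 1/64) and half first cousins through their fathers (r = 1/16).
r = 1/64 + 1/16 = 0.078125.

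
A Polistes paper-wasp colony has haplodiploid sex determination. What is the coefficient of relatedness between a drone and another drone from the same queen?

0.5

Haploid brothers each carry a random half of the queen's diploid genome, so on average they share half: r = 1/2.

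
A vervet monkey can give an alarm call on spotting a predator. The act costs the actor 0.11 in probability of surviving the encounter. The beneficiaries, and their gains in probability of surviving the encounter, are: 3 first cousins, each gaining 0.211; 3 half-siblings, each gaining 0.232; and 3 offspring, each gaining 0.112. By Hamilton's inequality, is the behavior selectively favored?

Yes

Hamilton's rule: the trait is favored when the sum of r·B over every recipient exceeds the actor's cost C.
r to a first cousin = 1/8 (first cousins share one grandparent pair — two paths of length 4: r = 2·(1/2)^4 = 1/8).
r to a half-sibling = 0.25 (half-sibs share one parent — one path of length 2: r = (1/2)^2 = 1/4).
r to an offspring = 1/2 (one parent–offspring link: r = (1/2)^1 = 1/2).
Summing one r·B term per recipient: 3·0.125·0.211 + 3·0.25·0.232 + 3·0.5·0.112 = 0.421125.
0.421125 > 0.11: the indirect benefit exceeds the cost.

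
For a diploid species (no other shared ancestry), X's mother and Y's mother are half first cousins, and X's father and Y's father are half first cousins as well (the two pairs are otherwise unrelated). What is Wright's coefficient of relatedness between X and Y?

With two independent routes of shared ancestry, r is the sum of the two contributions.
X and Y are related in two ways: half second cousins through their mothers (r = 1/64) and half second cousins through their fathers (r = 1/64).
r = 1/64 + 1/64 = 1/32 = 0.03125.

0.03125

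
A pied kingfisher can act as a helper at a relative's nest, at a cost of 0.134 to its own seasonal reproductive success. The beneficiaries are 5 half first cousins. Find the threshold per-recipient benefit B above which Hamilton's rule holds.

r to a half first cousin = 0.0625 (half first cousins share one grandparent — one path of length 4: r = (1/2)^4 = 1/16).
Hamilton's rule with n recipients of equal r: n·r·B > C, so B > C/(n·r) = 0.134/(5·0.0625) = 0.4288.

0.4288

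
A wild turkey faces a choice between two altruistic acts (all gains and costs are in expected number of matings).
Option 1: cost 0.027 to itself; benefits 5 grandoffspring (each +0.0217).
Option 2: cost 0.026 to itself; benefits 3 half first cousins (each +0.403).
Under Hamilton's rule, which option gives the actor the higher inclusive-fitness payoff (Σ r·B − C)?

Option 2

Option 1: r to a grandoffspring = 0.25.
Option 1: Σ r·B − C = (5·0.25·0.0217) − 0.027 = 0.000125.
Option 2: r to a half first cousin = 0.0625.
Option 2: Σ r·B − C = (3·0.0625·0.403) − 0.026 = 0.0495625.
Option 2 has the higher net inclusive-fitness payoff.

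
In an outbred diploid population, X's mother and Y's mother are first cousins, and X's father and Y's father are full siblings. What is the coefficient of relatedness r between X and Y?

0.15625

Independent pedigree routes through distinct common ancestors add.
X and Y are related in two ways: second cousins through their mothers (r = 1/32) and first cousins through their fathers (r = 1/8).
r = 1/32 + 1/8 = 0.15625.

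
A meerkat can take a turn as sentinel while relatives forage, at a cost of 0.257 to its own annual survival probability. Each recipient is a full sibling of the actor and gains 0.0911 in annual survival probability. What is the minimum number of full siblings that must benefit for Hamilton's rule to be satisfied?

6

r to a full sibling = 0.5 (full sibs share both parents — two paths of length 2: r = 2·(1/2)^2 = 1/2).
Hamilton's rule: n·r·B > C  ⇒  n > C/(r·B) = 0.257/(0.5·0.0911) = 5.642.
The smallest integer exceeding 5.642 is 6.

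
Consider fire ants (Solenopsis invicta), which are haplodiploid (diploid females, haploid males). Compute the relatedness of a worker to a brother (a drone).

Her haploid brother carries none of their father's genes and a random half of their mother's genome; that half matches the maternal half of her own genome with probability 1/2: r = 1/2 · 1/2 = 1/4.

0.25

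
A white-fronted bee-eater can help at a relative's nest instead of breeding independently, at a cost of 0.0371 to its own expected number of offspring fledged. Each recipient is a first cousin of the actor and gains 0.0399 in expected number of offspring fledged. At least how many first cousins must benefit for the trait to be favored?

r to a first cousin = 0.125 (first cousins share one grandparent pair — two paths of length 4: r = 2·(1/2)^4 = 1/8).
Hamilton's rule: n·r·B > C  ⇒  n > C/(r·B) = 0.0371/(0.125·0.0399) = 7.439.
The smallest integer exceeding 7.439 is 8.

8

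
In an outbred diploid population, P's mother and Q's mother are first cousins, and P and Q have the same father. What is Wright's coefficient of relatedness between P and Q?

Wright's path rule: contributions from independent ancestry routes add.
P and Q are related in two ways: second cousins through their mothers (r = 1/32) and half-sibs through their shared father (r = 1/4).
r = 1/32 + 1/4 = 0.28125.

0.28125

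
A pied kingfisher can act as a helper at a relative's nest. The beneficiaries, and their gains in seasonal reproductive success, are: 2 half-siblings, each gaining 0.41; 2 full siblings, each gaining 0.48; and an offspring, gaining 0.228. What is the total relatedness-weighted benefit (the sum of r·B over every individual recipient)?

r to a half-sibling = 1/4 (half-sibs share one parent — one path of length 2: r = (1/2)^2 = 1/4).
r to a full sibling = 0.5 (full sibs share both parents — two paths of length 2: r = 2·(1/2)^2 = 1/2).
r to an offspring = 0.5 (one parent–offspring link: r = (1/2)^1 = 1/2).
Summing one r·B term per recipient: 2·0.25·0.41 + 2·0.5·0.48 + 1·0.5·0.228 = 0.799.

0.799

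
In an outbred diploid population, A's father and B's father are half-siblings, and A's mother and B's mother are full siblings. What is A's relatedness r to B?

Wright's path rule: contributions from independent ancestry routes add.
A and B are related in two ways: half first cousins through their fathers (r = 1/16) and first cousins through their mothers (r = 1/8).
r = 1/16 + 1/8 = 0.1875.

0.1875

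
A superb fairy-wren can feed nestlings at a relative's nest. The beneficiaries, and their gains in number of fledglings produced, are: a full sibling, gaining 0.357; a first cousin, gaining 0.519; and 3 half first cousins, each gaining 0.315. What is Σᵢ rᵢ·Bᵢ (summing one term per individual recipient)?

0.3024375

r to a full sibling = 0.5 (full sibs share both parents — two paths of length 2: r = 2·(1/2)^2 = 1/2).
r to a first cousin = 1/8 (first cousins share one grandparent pair — two paths of length 4: r = 2·(1/2)^4 = 1/8).
r to a half first cousin = 0.0625 (half first cousins share one grandparent — one path of length 4: r = (1/2)^4 = 1/16).
Summing one r·B term per recipient: 1·0.5·0.357 + 1·0.125·0.519 + 3·0.0625·0.315 = 0.3024375.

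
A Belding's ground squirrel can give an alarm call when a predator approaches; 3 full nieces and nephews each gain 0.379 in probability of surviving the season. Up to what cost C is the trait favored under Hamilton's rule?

r to a full niece or nephew = 0.25 (full aunt/uncle↔niece/nephew: two paths of length 3 through the shared grandparent pair: r = 2·(1/2)^3 = 1/4).
Hamilton's rule: n·r·B > C, so the trait is favored while C < n·r·B = 3·0.25·0.379 = 0.28425.

0.28425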